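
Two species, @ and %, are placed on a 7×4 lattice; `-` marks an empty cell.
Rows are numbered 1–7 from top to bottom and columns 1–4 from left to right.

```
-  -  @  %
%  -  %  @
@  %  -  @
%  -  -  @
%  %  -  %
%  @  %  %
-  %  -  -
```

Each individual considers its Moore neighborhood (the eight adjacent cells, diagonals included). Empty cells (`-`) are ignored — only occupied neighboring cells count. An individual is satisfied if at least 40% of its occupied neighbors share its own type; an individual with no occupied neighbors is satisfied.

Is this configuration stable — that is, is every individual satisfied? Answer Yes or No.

Row 1: (1,3)@ 1/3 not · (1,4)% 1/3 not
Row 2: (2,1)% 1/2 satisfied · (2,3)% 2/5 satisfied · (2,4)@ 2/4 satisfied
Row 3: (3,1)@ 0/3 not · (3,2)% 3/4 satisfied · (3,4)@ 2/3 satisfied
Row 4: (4,1)% 3/4 satisfied · (4,4)@ 1/2 satisfied
Row 5: (5,1)% 3/4 satisfied · (5,2)% 4/5 satisfied · (5,4)% 2/3 satisfied
Row 6: (6,1)% 3/4 satisfied · (6,2)@ 0/5 not · (6,3)% 4/5 satisfied · (6,4)% 2/2 satisfied
Row 7: (7,2)% 2/3 satisfied
For instance (1,3) has only 1/3 same-type neighbors, below 2/5.

No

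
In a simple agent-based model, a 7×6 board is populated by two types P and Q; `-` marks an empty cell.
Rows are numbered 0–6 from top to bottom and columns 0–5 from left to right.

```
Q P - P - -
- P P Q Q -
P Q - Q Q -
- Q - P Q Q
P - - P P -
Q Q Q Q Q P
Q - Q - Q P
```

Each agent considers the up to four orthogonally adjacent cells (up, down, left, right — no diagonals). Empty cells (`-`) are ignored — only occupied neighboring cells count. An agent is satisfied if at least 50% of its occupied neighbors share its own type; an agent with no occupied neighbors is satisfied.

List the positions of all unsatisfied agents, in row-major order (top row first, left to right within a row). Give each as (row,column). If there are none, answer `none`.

(0,0), (0,3), (2,0), (2,1), (3,3), (4,0), (4,4)

Row 0: (0,0)Q 0/1 not · (0,1)P 1/2 satisfied · (0,3)P 0/1 not
Row 1: (1,1)P 2/3 satisfied · (1,2)P 1/2 satisfied · (1,3)Q 2/4 satisfied · (1,4)Q 2/2 satisfied
Row 2: (2,0)P 0/1 not · (2,1)Q 1/3 not · (2,3)Q 2/3 satisfied · (2,4)Q 3/3 satisfied
Row 3: (3,1)Q 1/1 satisfied · (3,3)P 1/3 not · (3,4)Q 2/4 satisfied · (3,5)Q 1/1 satisfied
Row 4: (4,0)P 0/1 not · (4,3)P 2/3 satisfied · (4,4)P 1/3 not
Row 5: (5,0)Q 2/3 satisfied · (5,1)Q 2/2 satisfied · (5,2)Q 3/3 satisfied · (5,3)Q 2/3 satisfied · (5,4)Q 2/4 satisfied · (5,5)P 1/2 satisfied
Row 6: (6,0)Q 1/1 satisfied · (6,2)Q 1/1 satisfied · (6,4)Q 1/2 satisfied · (6,5)P 1/2 satisfied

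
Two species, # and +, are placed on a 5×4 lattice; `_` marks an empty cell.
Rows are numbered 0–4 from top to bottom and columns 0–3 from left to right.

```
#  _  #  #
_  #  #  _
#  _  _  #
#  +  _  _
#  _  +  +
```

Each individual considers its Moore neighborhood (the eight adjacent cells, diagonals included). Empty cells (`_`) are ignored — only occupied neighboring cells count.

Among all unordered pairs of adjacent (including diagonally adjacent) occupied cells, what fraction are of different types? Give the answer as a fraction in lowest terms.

Scan each occupied cell's neighbors to the right and below (and the two forward diagonals) so each pair is counted once.
Row 0: #(0,0)–#(1,1)= #(0,2)–#(0,3)= #(0,2)–#(1,2)= #(0,2)–#(1,1)= #(0,3)–#(1,2)=  → 0/5 unlike.
Row 1: #(1,1)–#(1,2)= #(1,1)–#(2,0)= #(1,2)–#(2,3)=  → 0/3 unlike.
Row 2: #(2,0)–#(3,0)= #(2,0)–+(3,1)≠  → 1/2 unlike.
Row 3: #(3,0)–+(3,1)≠ #(3,0)–#(4,0)= +(3,1)–+(4,2)= +(3,1)–#(4,0)≠  → 2/4 unlike.
Row 4: +(4,2)–+(4,3)=  → 0/1 unlike.
Total adjacent occupied pairs: 15; unlike-type pairs: 3.
3/15 reduces to 1/5.

1/5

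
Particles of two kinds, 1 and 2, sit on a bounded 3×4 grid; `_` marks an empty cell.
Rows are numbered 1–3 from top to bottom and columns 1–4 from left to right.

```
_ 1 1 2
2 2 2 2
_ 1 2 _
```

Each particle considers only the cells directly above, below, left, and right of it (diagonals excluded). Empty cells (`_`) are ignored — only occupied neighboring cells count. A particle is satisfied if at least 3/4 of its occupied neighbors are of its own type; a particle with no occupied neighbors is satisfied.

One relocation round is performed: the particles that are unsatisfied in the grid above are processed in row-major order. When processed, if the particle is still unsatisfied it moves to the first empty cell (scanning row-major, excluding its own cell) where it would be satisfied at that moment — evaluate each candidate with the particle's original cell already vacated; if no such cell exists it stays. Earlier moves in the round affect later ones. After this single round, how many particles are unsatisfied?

5

Initially unsatisfied (in order): (1,2), (1,3), (1,4), (2,2), (3,2), (3,3).
  (1,2): no empty cell satisfies it; stays.
  (1,3): no empty cell satisfies it; stays.
  (1,4) → (3,4).
  (2,2): no empty cell satisfies it; stays.
  (3,2): no empty cell satisfies it; stays.
  (3,3): no empty cell satisfies it; stays.
Resulting grid:
_ 1 1 _
2 2 2 2
_ 1 2 2
Unsatisfied now: (1,2), (1,3), (2,2), (3,2), (3,3).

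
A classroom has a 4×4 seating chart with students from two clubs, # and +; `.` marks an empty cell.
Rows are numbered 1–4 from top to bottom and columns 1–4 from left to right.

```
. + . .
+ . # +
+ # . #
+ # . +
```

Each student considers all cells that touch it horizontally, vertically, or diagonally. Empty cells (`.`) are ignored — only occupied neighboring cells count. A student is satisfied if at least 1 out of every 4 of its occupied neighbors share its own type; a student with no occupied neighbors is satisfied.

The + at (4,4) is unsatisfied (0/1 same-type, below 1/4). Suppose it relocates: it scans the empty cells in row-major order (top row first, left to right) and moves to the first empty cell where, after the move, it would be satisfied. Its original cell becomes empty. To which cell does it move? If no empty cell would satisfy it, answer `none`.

Vacating (4,4). Empty cells in order:
  (1,1): 2/2 same-type → satisfied — stop here.

(1,1)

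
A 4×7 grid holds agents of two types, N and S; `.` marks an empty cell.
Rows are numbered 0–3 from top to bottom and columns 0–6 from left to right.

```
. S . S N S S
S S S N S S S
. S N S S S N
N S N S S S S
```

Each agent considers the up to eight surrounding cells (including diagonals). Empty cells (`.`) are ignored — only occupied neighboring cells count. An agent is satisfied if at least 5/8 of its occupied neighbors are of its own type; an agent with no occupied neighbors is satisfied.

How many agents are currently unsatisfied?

10

(0,1)S 3/3 satisfied
(0,3)S 2/4 not
(0,4)N 1/5 not
(0,5)S 4/5 satisfied
(0,6)S 3/3 satisfied
(1,0)S 3/3 satisfied
(1,1)S 4/5 satisfied
(1,2)S 5/7 satisfied
(1,3)N 2/7 not
(1,4)S 6/8 satisfied
(1,5)S 6/8 satisfied
(1,6)S 4/5 satisfied
(2,1)S 4/7 not
(2,2)N 2/8 not
(2,3)S 5/8 satisfied
(2,4)S 7/8 satisfied
(2,5)S 7/8 satisfied
(2,6)N 0/5 not
(3,0)N 0/2 not
(3,1)S 1/4 not
(3,2)N 1/5 not
(3,3)S 3/5 not
(3,4)S 5/5 satisfied
(3,5)S 4/5 satisfied
(3,6)S 2/3 satisfied
Unsatisfied: (0,3), (0,4), (1,3), (2,1), (2,2), (2,6), (3,0), (3,1), (3,2), (3,3) — 10 in total.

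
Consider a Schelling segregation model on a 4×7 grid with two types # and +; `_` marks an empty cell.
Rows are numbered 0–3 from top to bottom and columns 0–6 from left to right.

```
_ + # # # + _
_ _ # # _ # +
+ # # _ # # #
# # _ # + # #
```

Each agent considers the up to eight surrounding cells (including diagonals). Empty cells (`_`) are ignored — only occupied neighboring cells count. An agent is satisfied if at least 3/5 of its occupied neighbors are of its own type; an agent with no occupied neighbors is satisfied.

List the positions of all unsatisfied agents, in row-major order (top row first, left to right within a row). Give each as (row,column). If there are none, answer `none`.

(0,1), (0,5), (1,6), (2,0), (3,4)

Row 0: (0,1)+ 0/2 unhappy · (0,2)# 3/4 ok · (0,3)# 4/4 ok · (0,4)# 3/4 ok · (0,5)+ 1/3 unhappy
Row 1: (1,2)# 5/6 ok · (1,3)# 6/6 ok · (1,5)# 4/6 ok · (1,6)+ 1/4 unhappy
Row 2: (2,0)+ 0/3 unhappy · (2,1)# 4/5 ok · (2,2)# 5/5 ok · (2,4)# 5/6 ok · (2,5)# 5/7 ok · (2,6)# 4/5 ok
Row 3: (3,0)# 2/3 ok · (3,1)# 3/4 ok · (3,3)# 2/3 ok · (3,4)+ 0/4 unhappy · (3,5)# 4/5 ok · (3,6)# 3/3 ok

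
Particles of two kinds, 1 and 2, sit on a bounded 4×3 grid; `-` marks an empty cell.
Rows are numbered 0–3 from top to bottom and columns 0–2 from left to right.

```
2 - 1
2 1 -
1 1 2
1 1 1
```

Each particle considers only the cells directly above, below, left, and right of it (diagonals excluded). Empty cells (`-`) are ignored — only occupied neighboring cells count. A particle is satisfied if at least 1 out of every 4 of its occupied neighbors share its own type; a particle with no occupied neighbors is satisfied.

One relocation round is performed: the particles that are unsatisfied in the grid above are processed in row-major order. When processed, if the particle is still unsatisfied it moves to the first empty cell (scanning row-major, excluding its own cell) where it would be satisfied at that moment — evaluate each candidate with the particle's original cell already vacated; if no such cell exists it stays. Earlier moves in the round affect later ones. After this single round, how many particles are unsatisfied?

Initially unsatisfied (in order): (2,2).
  (2,2) → (0,1).
Resulting grid:
2 2 1
2 1 -
1 1 -
1 1 1
Unsatisfied now: (0,2).

1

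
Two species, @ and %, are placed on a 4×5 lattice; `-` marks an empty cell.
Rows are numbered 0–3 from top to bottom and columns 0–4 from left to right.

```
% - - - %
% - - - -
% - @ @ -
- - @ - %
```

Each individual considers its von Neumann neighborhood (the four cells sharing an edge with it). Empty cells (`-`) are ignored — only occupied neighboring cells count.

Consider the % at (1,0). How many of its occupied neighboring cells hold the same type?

2

Occupied neighbors of (1,0): (0,0)=%, (2,0)=%.
Same type (%): 2 of 2.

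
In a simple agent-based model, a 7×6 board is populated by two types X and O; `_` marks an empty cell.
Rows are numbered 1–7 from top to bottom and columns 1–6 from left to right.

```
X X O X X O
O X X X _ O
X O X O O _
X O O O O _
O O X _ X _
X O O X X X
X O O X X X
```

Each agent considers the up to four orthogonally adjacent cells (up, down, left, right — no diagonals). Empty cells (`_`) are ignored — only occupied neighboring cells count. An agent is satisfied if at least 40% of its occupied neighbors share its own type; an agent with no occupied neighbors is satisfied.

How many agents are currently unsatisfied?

9

Row 1: (1,1)X 1/2 ✓ · (1,2)X 2/3 ✓ · (1,3)O 0/3 ✗ · (1,4)X 2/3 ✓ · (1,5)X 1/2 ✓ · (1,6)O 1/2 ✓
Row 2: (2,1)O 0/3 ✗ · (2,2)X 2/4 ✓ · (2,3)X 3/4 ✓ · (2,4)X 2/3 ✓ · (2,6)O 1/1 ✓
Row 3: (3,1)X 1/3 ✗ · (3,2)O 1/4 ✗ · (3,3)X 1/4 ✗ · (3,4)O 2/4 ✓ · (3,5)O 2/2 ✓
Row 4: (4,1)X 1/3 ✗ · (4,2)O 3/4 ✓ · (4,3)O 2/4 ✓ · (4,4)O 3/3 ✓ · (4,5)O 2/3 ✓
Row 5: (5,1)O 1/3 ✗ · (5,2)O 3/4 ✓ · (5,3)X 0/3 ✗ · (5,5)X 1/2 ✓
Row 6: (6,1)X 1/3 ✗ · (6,2)O 3/4 ✓ · (6,3)O 2/4 ✓ · (6,4)X 2/3 ✓ · (6,5)X 4/4 ✓ · (6,6)X 2/2 ✓
Row 7: (7,1)X 1/2 ✓ · (7,2)O 2/3 ✓ · (7,3)O 2/3 ✓ · (7,4)X 2/3 ✓ · (7,5)X 3/3 ✓ · (7,6)X 2/2 ✓
Unsatisfied: (1,3), (2,1), (3,1), (3,2), (3,3), (4,1), (5,1), (5,3), (6,1) — 9 in total.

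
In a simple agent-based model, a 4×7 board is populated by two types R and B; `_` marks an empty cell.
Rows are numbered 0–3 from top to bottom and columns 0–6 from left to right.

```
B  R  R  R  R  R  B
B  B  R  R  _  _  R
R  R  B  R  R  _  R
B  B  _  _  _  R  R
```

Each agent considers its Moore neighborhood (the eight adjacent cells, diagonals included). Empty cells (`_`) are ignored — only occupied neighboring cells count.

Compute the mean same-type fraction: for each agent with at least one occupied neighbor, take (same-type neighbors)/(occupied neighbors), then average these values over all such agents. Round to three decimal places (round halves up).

0.636

Row 0: (0,0)B 2/3 · (0,1)R 2/5 · (0,2)R 4/5 · (0,3)R 4/4 · (0,4)R 3/3 · (0,5)R 2/3 · (0,6)B 0/2
Row 1: (1,0)B 2/5 · (1,1)B 3/8 · (1,2)R 6/8 · (1,3)R 6/7 · (1,6)R 2/3
Row 2: (2,0)R 1/5 · (2,1)R 2/7 · (2,2)B 2/6 · (2,3)R 3/4 · (2,4)R 3/3 · (2,6)R 3/3
Row 3: (3,0)B 1/3 · (3,1)B 2/4 · (3,5)R 3/3 · (3,6)R 2/2
Sum over 22 agents: 2/3 + 2/5 + 4/5 + 4/4 + 3/3 + 2/3 + 0/2 + 2/5 + 3/8 + 6/8 + 6/7 + 2/3 + 1/5 + 2/7 + 2/6 + 3/4 + 3/3 + 3/3 + 1/3 + 2/4 + 3/3 + 2/2 = 11747/840; mean = 11747/840 ÷ 22 = 11747/18480 = 0.635660… → 0.636.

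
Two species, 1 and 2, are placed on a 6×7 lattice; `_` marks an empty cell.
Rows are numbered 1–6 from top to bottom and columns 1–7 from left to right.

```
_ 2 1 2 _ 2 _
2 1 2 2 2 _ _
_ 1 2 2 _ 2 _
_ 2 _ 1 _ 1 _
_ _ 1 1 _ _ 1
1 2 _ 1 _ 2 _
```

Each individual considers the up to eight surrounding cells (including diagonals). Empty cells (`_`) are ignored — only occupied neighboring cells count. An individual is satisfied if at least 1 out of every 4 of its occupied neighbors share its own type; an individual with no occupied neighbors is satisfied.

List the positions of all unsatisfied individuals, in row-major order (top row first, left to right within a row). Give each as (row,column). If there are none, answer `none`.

Row 1: (1,2)2 2/4 ok · (1,3)1 1/5 unhappy · (1,4)2 3/4 ok · (1,6)2 1/1 ok
Row 2: (2,1)2 1/3 ok · (2,2)1 2/6 ok · (2,3)2 5/8 ok · (2,4)2 5/6 ok · (2,5)2 5/5 ok
Row 3: (3,2)1 1/5 unhappy · (3,3)2 4/7 ok · (3,4)2 4/5 ok · (3,6)2 1/2 ok
Row 4: (4,2)2 1/3 ok · (4,4)1 2/4 ok · (4,6)1 1/2 ok
Row 5: (5,3)1 3/5 ok · (5,4)1 3/3 ok · (5,7)1 1/2 ok
Row 6: (6,1)1 0/1 unhappy · (6,2)2 0/2 unhappy · (6,4)1 2/2 ok · (6,6)2 0/1 unhappy

(1,3), (3,2), (6,1), (6,2), (6,6)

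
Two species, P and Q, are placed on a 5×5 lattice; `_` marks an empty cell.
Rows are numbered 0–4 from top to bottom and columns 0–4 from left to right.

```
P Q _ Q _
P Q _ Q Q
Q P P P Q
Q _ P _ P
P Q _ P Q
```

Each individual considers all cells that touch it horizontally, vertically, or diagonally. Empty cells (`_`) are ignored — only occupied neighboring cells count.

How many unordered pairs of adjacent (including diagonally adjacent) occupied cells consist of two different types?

Scan each occupied cell's neighbors to the right and below (and the two forward diagonals) so each pair is counted once.
From row 0: 3 unlike of 7 pairs (running 3/7).
From row 1: 7 unlike of 12 pairs (running 10/19).
From row 2: 4 unlike of 11 pairs (running 14/30).
From row 3: 3 unlike of 6 pairs (running 17/36).
From row 4: 2 unlike of 2 pairs (running 19/38).
Total adjacent occupied pairs: 38; unlike-type pairs: 19.

19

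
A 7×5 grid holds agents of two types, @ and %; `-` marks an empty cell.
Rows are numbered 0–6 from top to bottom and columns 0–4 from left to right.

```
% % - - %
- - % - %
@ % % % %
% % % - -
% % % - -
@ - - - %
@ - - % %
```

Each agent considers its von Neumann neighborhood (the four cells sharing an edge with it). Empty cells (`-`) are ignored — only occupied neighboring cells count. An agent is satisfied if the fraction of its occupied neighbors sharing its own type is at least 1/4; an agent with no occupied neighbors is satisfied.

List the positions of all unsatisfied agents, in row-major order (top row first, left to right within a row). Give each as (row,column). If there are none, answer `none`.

(0,0)% 1/1 ✓
(0,1)% 1/1 ✓
(0,4)% 1/1 ✓
(1,2)% 1/1 ✓
(1,4)% 2/2 ✓
(2,0)@ 0/2 ✗
(2,1)% 2/3 ✓
(2,2)% 4/4 ✓
(2,3)% 2/2 ✓
(2,4)% 2/2 ✓
(3,0)% 2/3 ✓
(3,1)% 4/4 ✓
(3,2)% 3/3 ✓
(4,0)% 2/3 ✓
(4,1)% 3/3 ✓
(4,2)% 2/2 ✓
(5,0)@ 1/2 ✓
(5,4)% 1/1 ✓
(6,0)@ 1/1 ✓
(6,3)% 1/1 ✓
(6,4)% 2/2 ✓

(2,0)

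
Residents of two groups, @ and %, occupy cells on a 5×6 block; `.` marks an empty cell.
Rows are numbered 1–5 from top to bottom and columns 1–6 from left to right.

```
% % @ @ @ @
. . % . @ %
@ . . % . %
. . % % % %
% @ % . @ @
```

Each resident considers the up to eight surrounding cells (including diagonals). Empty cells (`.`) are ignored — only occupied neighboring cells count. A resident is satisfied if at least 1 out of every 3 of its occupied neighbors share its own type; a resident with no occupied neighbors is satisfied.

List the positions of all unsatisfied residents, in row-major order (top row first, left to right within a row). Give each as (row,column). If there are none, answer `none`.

(2,6), (5,1), (5,2), (5,5)

(1,1)% 1/1 ✓
(1,2)% 2/3 ✓
(1,3)@ 1/3 ✓
(1,4)@ 3/4 ✓
(1,5)@ 3/4 ✓
(1,6)@ 2/3 ✓
(2,3)% 2/4 ✓
(2,5)@ 3/6 ✓
(2,6)% 1/4 ✗
(3,1)@ 0/0 ✓
(3,4)% 4/5 ✓
(3,6)% 3/4 ✓
(4,3)% 3/4 ✓
(4,4)% 4/5 ✓
(4,5)% 4/6 ✓
(4,6)% 2/4 ✓
(5,1)% 0/1 ✗
(5,2)@ 0/3 ✗
(5,3)% 2/3 ✓
(5,5)@ 1/4 ✗
(5,6)@ 1/3 ✓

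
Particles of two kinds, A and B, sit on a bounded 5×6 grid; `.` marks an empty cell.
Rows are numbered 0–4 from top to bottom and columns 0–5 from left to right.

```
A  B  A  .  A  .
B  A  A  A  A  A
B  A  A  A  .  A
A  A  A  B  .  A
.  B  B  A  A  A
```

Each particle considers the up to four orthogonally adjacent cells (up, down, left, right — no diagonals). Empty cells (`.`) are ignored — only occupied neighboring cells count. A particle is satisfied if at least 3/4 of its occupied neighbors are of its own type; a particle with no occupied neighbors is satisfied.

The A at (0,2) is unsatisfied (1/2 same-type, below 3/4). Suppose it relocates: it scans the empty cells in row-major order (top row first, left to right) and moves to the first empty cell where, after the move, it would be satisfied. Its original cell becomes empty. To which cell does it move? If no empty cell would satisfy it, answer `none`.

(0,3)

Vacating (0,2). Empty cells in order:
  (0,3): 2/2 same-type → satisfied — stop here.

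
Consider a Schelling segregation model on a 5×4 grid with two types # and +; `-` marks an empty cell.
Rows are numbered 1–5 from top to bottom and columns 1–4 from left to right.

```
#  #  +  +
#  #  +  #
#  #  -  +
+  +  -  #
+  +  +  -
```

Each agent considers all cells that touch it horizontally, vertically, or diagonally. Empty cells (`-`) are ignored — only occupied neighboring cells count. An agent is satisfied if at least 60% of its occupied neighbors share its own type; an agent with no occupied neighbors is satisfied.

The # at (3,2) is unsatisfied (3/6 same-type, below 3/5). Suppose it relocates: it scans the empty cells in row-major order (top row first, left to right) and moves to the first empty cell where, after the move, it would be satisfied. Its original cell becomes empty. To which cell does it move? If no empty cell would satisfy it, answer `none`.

none

Vacating (3,2). Empty cells in order:
  (3,3): 3/6 same-type → still unsatisfied.
  (4,3): 1/5 same-type → still unsatisfied.
  (5,4): 1/2 same-type → still unsatisfied.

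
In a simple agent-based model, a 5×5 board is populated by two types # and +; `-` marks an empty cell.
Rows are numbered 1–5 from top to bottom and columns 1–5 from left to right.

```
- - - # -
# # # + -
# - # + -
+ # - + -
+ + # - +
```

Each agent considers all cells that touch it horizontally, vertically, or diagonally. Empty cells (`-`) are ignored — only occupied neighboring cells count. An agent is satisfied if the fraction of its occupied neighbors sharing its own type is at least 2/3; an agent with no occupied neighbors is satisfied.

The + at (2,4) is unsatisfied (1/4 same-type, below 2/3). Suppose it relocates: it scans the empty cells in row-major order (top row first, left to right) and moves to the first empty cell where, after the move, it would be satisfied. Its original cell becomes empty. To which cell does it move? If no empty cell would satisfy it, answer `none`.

(3,5)

Vacating (2,4). Empty cells in order:
  (1,1): 0/2 same-type → still unsatisfied.
  (1,2): 0/3 same-type → still unsatisfied.
  (1,3): 0/3 same-type → still unsatisfied.
  (1,5): 0/1 same-type → still unsatisfied.
  (2,5): 1/2 same-type → still unsatisfied.
  (3,2): 1/7 same-type → still unsatisfied.
  (3,5): 2/2 same-type → satisfied — stop here.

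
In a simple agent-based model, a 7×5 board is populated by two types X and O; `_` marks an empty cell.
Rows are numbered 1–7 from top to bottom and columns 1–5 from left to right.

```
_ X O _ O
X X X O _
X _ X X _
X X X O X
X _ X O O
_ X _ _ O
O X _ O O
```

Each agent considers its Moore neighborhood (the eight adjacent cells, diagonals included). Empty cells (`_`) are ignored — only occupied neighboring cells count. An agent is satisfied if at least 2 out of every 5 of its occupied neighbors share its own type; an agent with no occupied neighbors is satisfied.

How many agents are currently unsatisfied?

(1,2)X 3/4 satisfied
(1,3)O 1/4 not
(1,5)O 1/1 satisfied
(2,1)X 3/3 satisfied
(2,2)X 5/6 satisfied
(2,3)X 4/6 satisfied
(2,4)O 2/5 satisfied
(3,1)X 4/4 satisfied
(3,3)X 5/7 satisfied
(3,4)X 4/6 satisfied
(4,1)X 3/3 satisfied
(4,2)X 6/6 satisfied
(4,3)X 4/6 satisfied
(4,4)O 2/7 not
(4,5)X 1/4 not
(5,1)X 3/3 satisfied
(5,3)X 3/5 satisfied
(5,4)O 3/6 satisfied
(5,5)O 3/4 satisfied
(6,2)X 3/4 satisfied
(6,5)O 4/4 satisfied
(7,1)O 0/2 not
(7,2)X 1/2 satisfied
(7,4)O 2/2 satisfied
(7,5)O 2/2 satisfied
Unsatisfied: (1,3), (4,4), (4,5), (7,1) — 4 in total.

4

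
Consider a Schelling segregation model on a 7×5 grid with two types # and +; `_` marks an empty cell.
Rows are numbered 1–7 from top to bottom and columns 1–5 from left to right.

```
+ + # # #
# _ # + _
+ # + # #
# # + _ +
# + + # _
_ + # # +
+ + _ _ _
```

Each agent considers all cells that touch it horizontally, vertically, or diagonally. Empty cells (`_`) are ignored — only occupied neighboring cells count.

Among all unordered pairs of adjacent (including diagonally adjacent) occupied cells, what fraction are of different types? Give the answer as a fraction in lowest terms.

Scan each occupied cell's neighbors to the right and below (and the two forward diagonals) so each pair is counted once.
Row 1: +(1,1)–+(1,2)= +(1,1)–#(2,1)≠ +(1,2)–#(1,3)≠ +(1,2)–#(2,3)≠ +(1,2)–#(2,1)≠ #(1,3)–#(1,4)= #(1,3)–#(2,3)= #(1,3)–+(2,4)≠ #(1,4)–#(1,5)= #(1,4)–+(2,4)≠ #(1,4)–#(2,3)= #(1,5)–+(2,4)≠  → 7/12 unlike.
Row 2: #(2,1)–+(3,1)≠ #(2,1)–#(3,2)= #(2,3)–+(2,4)≠ #(2,3)–+(3,3)≠ #(2,3)–#(3,4)= #(2,3)–#(3,2)= +(2,4)–#(3,4)≠ +(2,4)–#(3,5)≠ +(2,4)–+(3,3)=  → 5/9 unlike.
Row 3: +(3,1)–#(3,2)≠ +(3,1)–#(4,1)≠ +(3,1)–#(4,2)≠ #(3,2)–+(3,3)≠ #(3,2)–#(4,2)= #(3,2)–+(4,3)≠ #(3,2)–#(4,1)= +(3,3)–#(3,4)≠ +(3,3)–+(4,3)= +(3,3)–#(4,2)≠ #(3,4)–#(3,5)= #(3,4)–+(4,5)≠ #(3,4)–+(4,3)≠ #(3,5)–+(4,5)≠  → 10/14 unlike.
Row 4: #(4,1)–#(4,2)= #(4,1)–#(5,1)= #(4,1)–+(5,2)≠ #(4,2)–+(4,3)≠ #(4,2)–+(5,2)≠ #(4,2)–+(5,3)≠ #(4,2)–#(5,1)= +(4,3)–+(5,3)= +(4,3)–#(5,4)≠ +(4,3)–+(5,2)= +(4,5)–#(5,4)≠  → 6/11 unlike.
Row 5: #(5,1)–+(5,2)≠ #(5,1)–+(6,2)≠ +(5,2)–+(5,3)= +(5,2)–+(6,2)= +(5,2)–#(6,3)≠ +(5,3)–#(5,4)≠ +(5,3)–#(6,3)≠ +(5,3)–#(6,4)≠ +(5,3)–+(6,2)= #(5,4)–#(6,4)= #(5,4)–+(6,5)≠ #(5,4)–#(6,3)=  → 7/12 unlike.
Row 6: +(6,2)–#(6,3)≠ +(6,2)–+(7,2)= +(6,2)–+(7,1)= #(6,3)–#(6,4)= #(6,3)–+(7,2)≠ #(6,4)–+(6,5)≠  → 3/6 unlike.
Row 7: +(7,1)–+(7,2)=  → 0/1 unlike.
Total adjacent occupied pairs: 65; unlike-type pairs: 38.
38/65 is already in lowest terms.

38/65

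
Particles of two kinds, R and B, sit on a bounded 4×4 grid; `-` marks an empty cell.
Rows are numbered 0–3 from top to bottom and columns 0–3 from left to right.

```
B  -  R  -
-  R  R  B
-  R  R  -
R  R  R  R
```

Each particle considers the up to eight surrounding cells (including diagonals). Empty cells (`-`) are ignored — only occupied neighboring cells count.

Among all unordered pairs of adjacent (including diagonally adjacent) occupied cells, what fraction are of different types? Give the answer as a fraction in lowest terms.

Scan each occupied cell's neighbors to the right and below (and the two forward diagonals) so each pair is counted once.
Row 0: B(0,0)–R(1,1)≠ R(0,2)–R(1,2)= R(0,2)–B(1,3)≠ R(0,2)–R(1,1)=  → 2/4 unlike.
Row 1: R(1,1)–R(1,2)= R(1,1)–R(2,1)= R(1,1)–R(2,2)= R(1,2)–B(1,3)≠ R(1,2)–R(2,2)= R(1,2)–R(2,1)= B(1,3)–R(2,2)≠  → 2/7 unlike.
Row 2: R(2,1)–R(2,2)= R(2,1)–R(3,1)= R(2,1)–R(3,2)= R(2,1)–R(3,0)= R(2,2)–R(3,2)= R(2,2)–R(3,3)= R(2,2)–R(3,1)=  → 0/7 unlike.
Row 3: R(3,0)–R(3,1)= R(3,1)–R(3,2)= R(3,2)–R(3,3)=  → 0/3 unlike.
Total adjacent occupied pairs: 21; unlike-type pairs: 4.
4/21 is already in lowest terms.

4/21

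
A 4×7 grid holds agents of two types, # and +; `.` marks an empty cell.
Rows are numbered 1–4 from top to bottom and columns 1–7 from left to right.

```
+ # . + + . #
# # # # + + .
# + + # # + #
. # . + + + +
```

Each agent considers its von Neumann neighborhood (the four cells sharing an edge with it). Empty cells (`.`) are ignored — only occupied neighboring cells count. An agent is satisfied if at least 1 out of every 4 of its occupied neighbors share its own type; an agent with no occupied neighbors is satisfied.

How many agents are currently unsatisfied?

3

(1,1)+ 0/2 ✗
(1,2)# 1/2 ✓
(1,4)+ 1/2 ✓
(1,5)+ 2/2 ✓
(1,7)# 0/0 ✓
(2,1)# 2/3 ✓
(2,2)# 3/4 ✓
(2,3)# 2/3 ✓
(2,4)# 2/4 ✓
(2,5)+ 2/4 ✓
(2,6)+ 2/2 ✓
(3,1)# 1/2 ✓
(3,2)+ 1/4 ✓
(3,3)+ 1/3 ✓
(3,4)# 2/4 ✓
(3,5)# 1/4 ✓
(3,6)+ 2/4 ✓
(3,7)# 0/2 ✗
(4,2)# 0/1 ✗
(4,4)+ 1/2 ✓
(4,5)+ 2/3 ✓
(4,6)+ 3/3 ✓
(4,7)+ 1/2 ✓
Unsatisfied: (1,1), (3,7), (4,2) — 3 in total.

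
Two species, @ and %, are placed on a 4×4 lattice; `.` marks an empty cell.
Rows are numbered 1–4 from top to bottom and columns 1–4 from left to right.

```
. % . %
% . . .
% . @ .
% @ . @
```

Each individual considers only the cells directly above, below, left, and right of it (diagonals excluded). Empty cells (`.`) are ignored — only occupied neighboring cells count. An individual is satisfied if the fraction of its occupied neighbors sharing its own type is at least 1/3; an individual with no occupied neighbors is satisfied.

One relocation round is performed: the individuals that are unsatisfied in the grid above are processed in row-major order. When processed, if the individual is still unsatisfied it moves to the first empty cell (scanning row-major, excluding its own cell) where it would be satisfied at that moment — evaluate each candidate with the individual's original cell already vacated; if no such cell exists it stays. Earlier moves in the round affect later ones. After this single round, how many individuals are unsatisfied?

0

Initially unsatisfied (in order): (4,2).
  (4,2) → (2,3).
Resulting grid:
. % . %
% . @ .
% . @ .
% . . @
All satisfied now.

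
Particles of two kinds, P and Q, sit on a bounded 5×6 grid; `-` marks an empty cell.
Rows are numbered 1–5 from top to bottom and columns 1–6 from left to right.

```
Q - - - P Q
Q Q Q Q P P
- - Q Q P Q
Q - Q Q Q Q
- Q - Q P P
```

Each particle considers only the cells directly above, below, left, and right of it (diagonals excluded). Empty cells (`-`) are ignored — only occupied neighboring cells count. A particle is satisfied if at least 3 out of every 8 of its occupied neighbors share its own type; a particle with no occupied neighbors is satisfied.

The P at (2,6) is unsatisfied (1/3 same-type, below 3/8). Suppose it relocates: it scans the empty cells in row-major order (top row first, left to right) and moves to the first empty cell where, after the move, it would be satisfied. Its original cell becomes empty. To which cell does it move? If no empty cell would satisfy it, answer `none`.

Vacating (2,6). Empty cells in order:
  (1,2): 0/2 same-type → still unsatisfied.
  (1,3): 0/1 same-type → still unsatisfied.
  (1,4): 1/2 same-type → satisfied — stop here.

(1,4)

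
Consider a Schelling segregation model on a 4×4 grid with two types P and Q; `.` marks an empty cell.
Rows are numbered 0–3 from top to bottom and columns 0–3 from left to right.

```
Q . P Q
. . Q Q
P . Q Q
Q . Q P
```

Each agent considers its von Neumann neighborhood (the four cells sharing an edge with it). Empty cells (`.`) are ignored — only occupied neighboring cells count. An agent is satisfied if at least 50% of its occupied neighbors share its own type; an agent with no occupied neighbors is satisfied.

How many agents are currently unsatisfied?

Row 0: (0,0)Q 0/0 ✓ · (0,2)P 0/2 ✗ · (0,3)Q 1/2 ✓
Row 1: (1,2)Q 2/3 ✓ · (1,3)Q 3/3 ✓
Row 2: (2,0)P 0/1 ✗ · (2,2)Q 3/3 ✓ · (2,3)Q 2/3 ✓
Row 3: (3,0)Q 0/1 ✗ · (3,2)Q 1/2 ✓ · (3,3)P 0/2 ✗
Unsatisfied: (0,2), (2,0), (3,0), (3,3) — 4 in total.

4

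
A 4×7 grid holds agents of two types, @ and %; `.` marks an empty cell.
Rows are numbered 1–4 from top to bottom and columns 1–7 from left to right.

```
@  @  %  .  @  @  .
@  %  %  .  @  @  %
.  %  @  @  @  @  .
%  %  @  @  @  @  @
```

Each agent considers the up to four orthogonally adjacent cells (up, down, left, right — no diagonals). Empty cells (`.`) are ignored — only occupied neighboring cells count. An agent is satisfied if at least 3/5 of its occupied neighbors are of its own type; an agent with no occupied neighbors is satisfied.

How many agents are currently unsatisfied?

(1,1)@ 2/2 satisfied
(1,2)@ 1/3 not
(1,3)% 1/2 not
(1,5)@ 2/2 satisfied
(1,6)@ 2/2 satisfied
(2,1)@ 1/2 not
(2,2)% 2/4 not
(2,3)% 2/3 satisfied
(2,5)@ 3/3 satisfied
(2,6)@ 3/4 satisfied
(2,7)% 0/1 not
(3,2)% 2/3 satisfied
(3,3)@ 2/4 not
(3,4)@ 3/3 satisfied
(3,5)@ 4/4 satisfied
(3,6)@ 3/3 satisfied
(4,1)% 1/1 satisfied
(4,2)% 2/3 satisfied
(4,3)@ 2/3 satisfied
(4,4)@ 3/3 satisfied
(4,5)@ 3/3 satisfied
(4,6)@ 3/3 satisfied
(4,7)@ 1/1 satisfied
Unsatisfied: (1,2), (1,3), (2,1), (2,2), (2,7), (3,3) — 6 in total.

6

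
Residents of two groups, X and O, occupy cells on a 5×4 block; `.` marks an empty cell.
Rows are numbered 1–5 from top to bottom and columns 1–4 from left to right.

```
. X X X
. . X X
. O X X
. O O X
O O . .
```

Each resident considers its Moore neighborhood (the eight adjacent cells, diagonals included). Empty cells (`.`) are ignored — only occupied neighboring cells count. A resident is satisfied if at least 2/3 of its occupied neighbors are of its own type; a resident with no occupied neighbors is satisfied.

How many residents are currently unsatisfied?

3

(1,2)X 2/2 ✓
(1,3)X 4/4 ✓
(1,4)X 3/3 ✓
(2,3)X 6/7 ✓
(2,4)X 5/5 ✓
(3,2)O 2/4 ✗
(3,3)X 4/7 ✗
(3,4)X 4/5 ✓
(4,2)O 4/5 ✓
(4,3)O 3/6 ✗
(4,4)X 2/3 ✓
(5,1)O 2/2 ✓
(5,2)O 3/3 ✓
Unsatisfied: (3,2), (3,3), (4,3) — 3 in total.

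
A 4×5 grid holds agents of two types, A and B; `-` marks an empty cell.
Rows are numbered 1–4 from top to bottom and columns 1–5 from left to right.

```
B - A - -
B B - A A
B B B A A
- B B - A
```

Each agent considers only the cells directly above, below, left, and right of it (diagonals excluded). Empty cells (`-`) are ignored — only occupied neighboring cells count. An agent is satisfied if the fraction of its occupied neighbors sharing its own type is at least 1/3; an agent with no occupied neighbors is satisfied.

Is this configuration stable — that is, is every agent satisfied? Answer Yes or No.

Yes

Row 1: (1,1)B 1/1 ok · (1,3)A 0/0 ok
Row 2: (2,1)B 3/3 ok · (2,2)B 2/2 ok · (2,4)A 2/2 ok · (2,5)A 2/2 ok
Row 3: (3,1)B 2/2 ok · (3,2)B 4/4 ok · (3,3)B 2/3 ok · (3,4)A 2/3 ok · (3,5)A 3/3 ok
Row 4: (4,2)B 2/2 ok · (4,3)B 2/2 ok · (4,5)A 1/1 ok
All meet the threshold, so the configuration is stable.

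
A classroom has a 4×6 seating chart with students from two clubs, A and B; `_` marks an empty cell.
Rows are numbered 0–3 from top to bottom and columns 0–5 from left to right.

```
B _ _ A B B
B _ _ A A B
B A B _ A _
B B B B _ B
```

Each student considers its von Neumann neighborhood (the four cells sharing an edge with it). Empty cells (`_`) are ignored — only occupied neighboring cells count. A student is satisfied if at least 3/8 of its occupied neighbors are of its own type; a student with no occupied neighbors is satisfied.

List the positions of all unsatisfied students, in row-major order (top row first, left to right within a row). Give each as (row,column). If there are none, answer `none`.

(0,0)B 1/1 ✓
(0,3)A 1/2 ✓
(0,4)B 1/3 ✗
(0,5)B 2/2 ✓
(1,0)B 2/2 ✓
(1,3)A 2/2 ✓
(1,4)A 2/4 ✓
(1,5)B 1/2 ✓
(2,0)B 2/3 ✓
(2,1)A 0/3 ✗
(2,2)B 1/2 ✓
(2,4)A 1/1 ✓
(3,0)B 2/2 ✓
(3,1)B 2/3 ✓
(3,2)B 3/3 ✓
(3,3)B 1/1 ✓
(3,5)B 0/0 ✓

(0,4), (2,1)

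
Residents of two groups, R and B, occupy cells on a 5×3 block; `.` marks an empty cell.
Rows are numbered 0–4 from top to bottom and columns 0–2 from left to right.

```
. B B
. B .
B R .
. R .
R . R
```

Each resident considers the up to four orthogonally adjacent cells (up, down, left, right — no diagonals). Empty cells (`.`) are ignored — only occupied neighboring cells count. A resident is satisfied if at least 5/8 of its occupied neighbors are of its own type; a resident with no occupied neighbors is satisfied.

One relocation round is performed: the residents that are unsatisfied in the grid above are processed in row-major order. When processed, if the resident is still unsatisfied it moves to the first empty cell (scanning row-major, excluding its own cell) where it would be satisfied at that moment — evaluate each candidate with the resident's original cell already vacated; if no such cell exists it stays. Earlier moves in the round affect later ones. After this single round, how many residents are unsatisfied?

Initially unsatisfied (in order): (1,1), (2,0), (2,1).
  (1,1) → (0,0).
  (2,0) → (1,0).
  (2,1): now satisfied by earlier moves; stays.
Resulting grid:
B B B
B . .
. R .
. R .
R . R
All satisfied now.

0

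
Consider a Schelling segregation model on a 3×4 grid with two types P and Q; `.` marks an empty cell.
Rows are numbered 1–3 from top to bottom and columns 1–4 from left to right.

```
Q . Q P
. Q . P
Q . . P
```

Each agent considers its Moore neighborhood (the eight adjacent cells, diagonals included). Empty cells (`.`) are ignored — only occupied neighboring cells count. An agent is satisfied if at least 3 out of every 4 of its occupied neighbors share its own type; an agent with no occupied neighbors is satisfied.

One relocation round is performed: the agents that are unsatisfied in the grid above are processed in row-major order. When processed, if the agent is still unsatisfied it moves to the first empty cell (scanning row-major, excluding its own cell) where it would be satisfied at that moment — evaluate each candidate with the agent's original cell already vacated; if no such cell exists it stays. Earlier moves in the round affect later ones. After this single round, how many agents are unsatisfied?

0

Initially unsatisfied (in order): (1,3), (1,4), (2,4).
  (1,3) → (1,2).
  (1,4): now satisfied by earlier moves; stays.
  (2,4): now satisfied by earlier moves; stays.
Resulting grid:
Q Q . P
. Q . P
Q . . P
All satisfied now.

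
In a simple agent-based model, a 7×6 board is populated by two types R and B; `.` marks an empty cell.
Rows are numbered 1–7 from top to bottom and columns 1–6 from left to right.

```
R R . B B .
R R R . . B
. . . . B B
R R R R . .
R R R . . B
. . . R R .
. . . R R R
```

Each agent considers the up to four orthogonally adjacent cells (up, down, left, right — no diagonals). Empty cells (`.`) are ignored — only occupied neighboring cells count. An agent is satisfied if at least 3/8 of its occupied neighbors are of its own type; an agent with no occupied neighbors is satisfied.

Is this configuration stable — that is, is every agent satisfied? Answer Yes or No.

(1,1)R 2/2 satisfied
(1,2)R 2/2 satisfied
(1,4)B 1/1 satisfied
(1,5)B 1/1 satisfied
(2,1)R 2/2 satisfied
(2,2)R 3/3 satisfied
(2,3)R 1/1 satisfied
(2,6)B 1/1 satisfied
(3,5)B 1/1 satisfied
(3,6)B 2/2 satisfied
(4,1)R 2/2 satisfied
(4,2)R 3/3 satisfied
(4,3)R 3/3 satisfied
(4,4)R 1/1 satisfied
(5,1)R 2/2 satisfied
(5,2)R 3/3 satisfied
(5,3)R 2/2 satisfied
(5,6)B 0/0 satisfied
(6,4)R 2/2 satisfied
(6,5)R 2/2 satisfied
(7,4)R 2/2 satisfied
(7,5)R 3/3 satisfied
(7,6)R 1/1 satisfied
All meet the threshold, so the configuration is stable.

Yes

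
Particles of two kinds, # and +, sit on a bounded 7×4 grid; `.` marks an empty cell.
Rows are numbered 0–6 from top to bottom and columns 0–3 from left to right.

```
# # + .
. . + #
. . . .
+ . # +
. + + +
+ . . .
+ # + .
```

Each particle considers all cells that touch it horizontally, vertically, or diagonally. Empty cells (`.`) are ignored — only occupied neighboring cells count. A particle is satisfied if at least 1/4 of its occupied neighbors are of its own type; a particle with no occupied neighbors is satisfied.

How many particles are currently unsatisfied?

(0,0)# 1/1 ✓
(0,1)# 1/3 ✓
(0,2)+ 1/3 ✓
(1,2)+ 1/3 ✓
(1,3)# 0/2 ✗
(3,0)+ 1/1 ✓
(3,2)# 0/4 ✗
(3,3)+ 2/3 ✓
(4,1)+ 3/4 ✓
(4,2)+ 3/4 ✓
(4,3)+ 2/3 ✓
(5,0)+ 2/3 ✓
(6,0)+ 1/2 ✓
(6,1)# 0/3 ✗
(6,2)+ 0/1 ✗
Unsatisfied: (1,3), (3,2), (6,1), (6,2) — 4 in total.

4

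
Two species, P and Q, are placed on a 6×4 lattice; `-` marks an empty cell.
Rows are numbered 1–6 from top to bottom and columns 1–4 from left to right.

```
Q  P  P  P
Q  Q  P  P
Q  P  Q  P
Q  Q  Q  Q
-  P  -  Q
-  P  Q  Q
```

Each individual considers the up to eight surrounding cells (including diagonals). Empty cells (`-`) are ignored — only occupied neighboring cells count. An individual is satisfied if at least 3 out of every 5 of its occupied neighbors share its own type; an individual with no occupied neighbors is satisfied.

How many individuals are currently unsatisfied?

10

(1,1)Q 2/3 satisfied
(1,2)P 2/5 not
(1,3)P 4/5 satisfied
(1,4)P 3/3 satisfied
(2,1)Q 3/5 satisfied
(2,2)Q 4/8 not
(2,3)P 6/8 satisfied
(2,4)P 4/5 satisfied
(3,1)Q 4/5 satisfied
(3,2)P 1/8 not
(3,3)Q 4/8 not
(3,4)P 2/5 not
(4,1)Q 2/4 not
(4,2)Q 4/6 satisfied
(4,3)Q 4/7 not
(4,4)Q 3/4 satisfied
(5,2)P 1/5 not
(5,4)Q 4/4 satisfied
(6,2)P 1/2 not
(6,3)Q 2/4 not
(6,4)Q 2/2 satisfied
Unsatisfied: (1,2), (2,2), (3,2), (3,3), (3,4), (4,1), (4,3), (5,2), (6,2), (6,3) — 10 in total.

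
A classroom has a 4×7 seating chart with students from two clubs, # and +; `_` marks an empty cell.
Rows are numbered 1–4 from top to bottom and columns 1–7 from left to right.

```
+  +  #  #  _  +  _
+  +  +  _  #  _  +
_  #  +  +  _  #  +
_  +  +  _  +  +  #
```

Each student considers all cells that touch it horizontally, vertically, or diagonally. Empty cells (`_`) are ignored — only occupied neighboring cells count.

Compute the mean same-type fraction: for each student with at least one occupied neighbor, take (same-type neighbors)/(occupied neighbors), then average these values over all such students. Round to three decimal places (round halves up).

0.590

(1,1)+ 3/3
(1,2)+ 4/5
(1,3)# 1/4
(1,4)# 2/3
(1,6)+ 1/2
(2,1)+ 3/4
(2,2)+ 5/7
(2,3)+ 4/7
(2,5)# 2/4
(2,7)+ 2/3
(3,2)# 0/6
(3,3)+ 5/6
(3,4)+ 4/5
(3,6)# 2/6
(3,7)+ 2/4
(4,2)+ 2/3
(4,3)+ 3/4
(4,5)+ 2/3
(4,6)+ 2/4
(4,7)# 1/3
Sum over 20 students: 3/3 + 4/5 + 1/4 + 2/3 + 1/2 + 3/4 + 5/7 + 4/7 + 2/4 + 2/3 + 0/6 + 5/6 + 4/5 + 2/6 + 2/4 + 2/3 + 3/4 + 2/3 + 2/4 + 1/3 = 4957/420; mean = 4957/420 ÷ 20 = 4957/8400 = 0.590119… → 0.590.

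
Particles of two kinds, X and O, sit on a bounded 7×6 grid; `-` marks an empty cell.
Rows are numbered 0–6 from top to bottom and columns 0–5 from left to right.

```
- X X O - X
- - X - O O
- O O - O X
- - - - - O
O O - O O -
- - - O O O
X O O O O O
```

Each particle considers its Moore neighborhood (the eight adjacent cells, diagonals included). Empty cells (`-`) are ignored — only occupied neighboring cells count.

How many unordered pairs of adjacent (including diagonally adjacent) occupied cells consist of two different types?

Scan each occupied cell's neighbors to the right and below (and the two forward diagonals) so each pair is counted once.
From row 0: 4 unlike of 8 pairs (running 4/8).
From row 1: 4 unlike of 7 pairs (running 8/15).
From row 2: 2 unlike of 4 pairs (running 10/19).
From row 3: 0 unlike of 1 pairs (running 10/20).
From row 4: 0 unlike of 7 pairs (running 10/27).
From row 5: 0 unlike of 10 pairs (running 10/37).
From row 6: 1 unlike of 5 pairs (running 11/42).
Total adjacent occupied pairs: 42; unlike-type pairs: 11.

11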